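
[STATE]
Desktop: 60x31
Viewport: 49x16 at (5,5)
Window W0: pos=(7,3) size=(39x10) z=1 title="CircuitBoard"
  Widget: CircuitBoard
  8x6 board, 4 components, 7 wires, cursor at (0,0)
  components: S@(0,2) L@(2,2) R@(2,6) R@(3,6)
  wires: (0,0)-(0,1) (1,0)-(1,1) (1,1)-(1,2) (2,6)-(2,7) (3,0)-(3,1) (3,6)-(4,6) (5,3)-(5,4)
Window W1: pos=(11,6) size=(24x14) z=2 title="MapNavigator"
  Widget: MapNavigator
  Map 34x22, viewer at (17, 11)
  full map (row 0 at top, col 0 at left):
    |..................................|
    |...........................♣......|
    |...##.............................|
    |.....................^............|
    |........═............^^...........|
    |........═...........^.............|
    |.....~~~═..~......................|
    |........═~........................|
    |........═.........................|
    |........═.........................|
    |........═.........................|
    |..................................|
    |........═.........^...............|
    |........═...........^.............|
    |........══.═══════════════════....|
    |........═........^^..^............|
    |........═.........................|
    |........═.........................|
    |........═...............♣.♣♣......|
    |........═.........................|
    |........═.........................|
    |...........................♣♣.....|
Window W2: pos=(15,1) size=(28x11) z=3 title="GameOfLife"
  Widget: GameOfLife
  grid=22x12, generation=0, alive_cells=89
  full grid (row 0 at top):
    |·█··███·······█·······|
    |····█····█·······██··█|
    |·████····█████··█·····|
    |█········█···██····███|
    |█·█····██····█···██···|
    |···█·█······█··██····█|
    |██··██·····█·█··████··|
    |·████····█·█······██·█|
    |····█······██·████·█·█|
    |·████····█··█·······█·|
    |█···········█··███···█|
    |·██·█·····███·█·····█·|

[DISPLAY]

  ┠───────┃█········█···██····███    ┃──┨        
  ┃   ┏━━━┃█·█····██····█···██···    ┃  ┃        
  ┃0  ┃ Ma┃···█·█······█··██····█    ┃  ┃        
  ┃   ┠───┃██··██·····█·█··████··    ┃  ┃        
  ┃1  ┃~~═┃·████····█·█······██·█    ┃  ┃        
  ┃   ┃..═┃····█······██·████·█·█    ┃  ┃        
  ┃2  ┃..═┗━━━━━━━━━━━━━━━━━━━━━━━━━━┛  ┃        
  ┗━━━┃..═...................┃━━━━━━━━━━┛        
      ┃..═...................┃                   
      ┃...........@..........┃                   
      ┃..═.........^.........┃                   
      ┃..═...........^.......┃                   
      ┃..══.═════════════════┃                   
      ┃..═........^^..^......┃                   
      ┗━━━━━━━━━━━━━━━━━━━━━━┛                   
                                                 


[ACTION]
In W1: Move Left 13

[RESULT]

  ┠───────┃█········█···██····███    ┃──┨        
  ┃   ┏━━━┃█·█····██····█···██···    ┃  ┃        
  ┃0  ┃ Ma┃···█·█······█··██····█    ┃  ┃        
  ┃   ┠───┃██··██·····█·█··████··    ┃  ┃        
  ┃1  ┃   ┃·████····█·█······██·█    ┃  ┃        
  ┃   ┃   ┃····█······██·████·█·█    ┃  ┃        
  ┃2  ┃   ┗━━━━━━━━━━━━━━━━━━━━━━━━━━┛  ┃        
  ┗━━━┃       ........═......┃━━━━━━━━━━┛        
      ┃       ........═......┃                   
      ┃       ....@..........┃                   
      ┃       ........═......┃                   
      ┃       ........═......┃                   
      ┃       ........══.════┃                   
      ┃       ........═......┃                   
      ┗━━━━━━━━━━━━━━━━━━━━━━┛                   
                                                 


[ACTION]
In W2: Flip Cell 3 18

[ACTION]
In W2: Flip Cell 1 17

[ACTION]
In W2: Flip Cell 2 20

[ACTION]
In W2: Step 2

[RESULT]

  ┠───────┃█··█·····█·█········██    ┃──┨        
  ┃   ┏━━━┃███········█····███··█    ┃  ┃        
  ┃0  ┃ Ma┃█·█·███············██·    ┃  ┃        
  ┃   ┠───┃···████···██····█·····    ┃  ┃        
  ┃1  ┃   ┃█·█··········█···██·█·    ┃  ┃        
  ┃   ┃   ┃█···█······█···█████·█    ┃  ┃        
  ┃2  ┃   ┗━━━━━━━━━━━━━━━━━━━━━━━━━━┛  ┃        
  ┗━━━┃       ........═......┃━━━━━━━━━━┛        
      ┃       ........═......┃                   
      ┃       ....@..........┃                   
      ┃       ........═......┃                   
      ┃       ........═......┃                   
      ┃       ........══.════┃                   
      ┃       ........═......┃                   
      ┗━━━━━━━━━━━━━━━━━━━━━━┛                   
                                                 


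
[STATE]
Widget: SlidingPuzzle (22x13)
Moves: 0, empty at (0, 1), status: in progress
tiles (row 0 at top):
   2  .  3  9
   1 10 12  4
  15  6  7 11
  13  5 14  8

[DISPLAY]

┌────┬────┬────┬────┐ 
│  2 │    │  3 │  9 │ 
├────┼────┼────┼────┤ 
│  1 │ 10 │ 12 │  4 │ 
├────┼────┼────┼────┤ 
│ 15 │  6 │  7 │ 11 │ 
├────┼────┼────┼────┤ 
│ 13 │  5 │ 14 │  8 │ 
└────┴────┴────┴────┘ 
Moves: 0              
                      
                      
                      


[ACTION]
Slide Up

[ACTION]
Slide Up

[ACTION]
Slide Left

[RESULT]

┌────┬────┬────┬────┐ 
│  2 │ 10 │  3 │  9 │ 
├────┼────┼────┼────┤ 
│  1 │  6 │ 12 │  4 │ 
├────┼────┼────┼────┤ 
│ 15 │  7 │    │ 11 │ 
├────┼────┼────┼────┤ 
│ 13 │  5 │ 14 │  8 │ 
└────┴────┴────┴────┘ 
Moves: 3              
                      
                      
                      


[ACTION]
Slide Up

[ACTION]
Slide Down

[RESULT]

┌────┬────┬────┬────┐ 
│  2 │ 10 │  3 │  9 │ 
├────┼────┼────┼────┤ 
│  1 │  6 │ 12 │  4 │ 
├────┼────┼────┼────┤ 
│ 15 │  7 │    │ 11 │ 
├────┼────┼────┼────┤ 
│ 13 │  5 │ 14 │  8 │ 
└────┴────┴────┴────┘ 
Moves: 5              
                      
                      
                      


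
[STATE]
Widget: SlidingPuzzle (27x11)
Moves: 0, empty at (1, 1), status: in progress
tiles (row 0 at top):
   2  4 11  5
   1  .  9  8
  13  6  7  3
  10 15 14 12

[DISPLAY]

┌────┬────┬────┬────┐      
│  2 │  4 │ 11 │  5 │      
├────┼────┼────┼────┤      
│  1 │    │  9 │  8 │      
├────┼────┼────┼────┤      
│ 13 │  6 │  7 │  3 │      
├────┼────┼────┼────┤      
│ 10 │ 15 │ 14 │ 12 │      
└────┴────┴────┴────┘      
Moves: 0                   
                           


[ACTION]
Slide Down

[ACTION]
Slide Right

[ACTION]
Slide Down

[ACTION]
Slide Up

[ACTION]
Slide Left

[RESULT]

┌────┬────┬────┬────┐      
│  1 │  2 │ 11 │  5 │      
├────┼────┼────┼────┤      
│  4 │    │  9 │  8 │      
├────┼────┼────┼────┤      
│ 13 │  6 │  7 │  3 │      
├────┼────┼────┼────┤      
│ 10 │ 15 │ 14 │ 12 │      
└────┴────┴────┴────┘      
Moves: 4                   
                           


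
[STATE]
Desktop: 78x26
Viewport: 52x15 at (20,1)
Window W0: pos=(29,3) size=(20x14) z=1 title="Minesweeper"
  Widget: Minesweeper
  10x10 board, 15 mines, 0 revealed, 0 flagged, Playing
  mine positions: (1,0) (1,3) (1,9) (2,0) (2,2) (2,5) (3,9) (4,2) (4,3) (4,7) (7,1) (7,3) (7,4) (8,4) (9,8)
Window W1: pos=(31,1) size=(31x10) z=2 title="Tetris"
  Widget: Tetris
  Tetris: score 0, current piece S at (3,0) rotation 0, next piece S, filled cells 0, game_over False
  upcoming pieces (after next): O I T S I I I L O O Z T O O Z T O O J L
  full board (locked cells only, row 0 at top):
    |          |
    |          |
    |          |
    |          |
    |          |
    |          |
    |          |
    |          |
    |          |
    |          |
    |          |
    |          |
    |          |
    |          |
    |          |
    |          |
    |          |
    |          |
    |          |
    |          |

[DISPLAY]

           ┏━━━━━━━━━━━━━━━━━━━━━━━━━━━━━┓          
           ┃ Tetris                      ┃          
         ┏━┠─────────────────────────────┨          
         ┃ ┃          │Next:             ┃          
         ┠─┃          │ ░░               ┃          
         ┃■┃          │░░                ┃          
         ┃■┃          │                  ┃          
         ┃■┃          │                  ┃          
         ┃■┃          │                  ┃          
         ┃■┗━━━━━━━━━━━━━━━━━━━━━━━━━━━━━┛          
         ┃■■■■■■■■■■        ┃                       
         ┃■■■■■■■■■■        ┃                       
         ┃■■■■■■■■■■        ┃                       
         ┃■■■■■■■■■■        ┃                       
         ┃■■■■■■■■■■        ┃                       


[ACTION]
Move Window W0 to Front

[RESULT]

           ┏━━━━━━━━━━━━━━━━━━━━━━━━━━━━━┓          
           ┃ Tetris                      ┃          
         ┏━━━━━━━━━━━━━━━━━━┓────────────┨          
         ┃ Minesweeper      ┃            ┃          
         ┠──────────────────┨            ┃          
         ┃■■■■■■■■■■        ┃            ┃          
         ┃■■■■■■■■■■        ┃            ┃          
         ┃■■■■■■■■■■        ┃            ┃          
         ┃■■■■■■■■■■        ┃            ┃          
         ┃■■■■■■■■■■        ┃━━━━━━━━━━━━┛          
         ┃■■■■■■■■■■        ┃                       
         ┃■■■■■■■■■■        ┃                       
         ┃■■■■■■■■■■        ┃                       
         ┃■■■■■■■■■■        ┃                       
         ┃■■■■■■■■■■        ┃                       


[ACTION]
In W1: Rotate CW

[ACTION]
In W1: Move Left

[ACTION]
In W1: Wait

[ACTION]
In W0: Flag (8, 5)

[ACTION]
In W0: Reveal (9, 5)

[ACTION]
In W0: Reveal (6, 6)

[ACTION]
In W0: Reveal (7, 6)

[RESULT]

           ┏━━━━━━━━━━━━━━━━━━━━━━━━━━━━━┓          
           ┃ Tetris                      ┃          
         ┏━━━━━━━━━━━━━━━━━━┓────────────┨          
         ┃ Minesweeper      ┃            ┃          
         ┠──────────────────┨            ┃          
         ┃■■■■■■■■■■        ┃            ┃          
         ┃■■■■■■■■■■        ┃            ┃          
         ┃■■■■■■■■■■        ┃            ┃          
         ┃■■■■212■■■        ┃            ┃          
         ┃■■■■1 1■21        ┃━━━━━━━━━━━━┛          
         ┃■■■■1 111         ┃                       
         ┃■■■■21            ┃                       
         ┃■■■■■2            ┃                       
         ┃■■■■■2 111        ┃                       
         ┃■■■■■1 1■■        ┃                       


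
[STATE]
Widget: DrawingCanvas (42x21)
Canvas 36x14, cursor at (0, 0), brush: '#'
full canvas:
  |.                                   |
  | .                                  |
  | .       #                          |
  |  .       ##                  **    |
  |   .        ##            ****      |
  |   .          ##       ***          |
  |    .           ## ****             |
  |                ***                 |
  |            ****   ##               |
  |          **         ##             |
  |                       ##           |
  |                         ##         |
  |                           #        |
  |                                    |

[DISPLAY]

.                                         
 .                                        
 .       #                                
  .       ##                  **          
   .        ##            ****            
   .          ##       ***                
    .           ## ****                   
                ***                       
            ****   ##                     
          **         ##                   
                       ##                 
                         ##               
                           #              
                                          
                                          
                                          
                                          
                                          
                                          
                                          
                                          


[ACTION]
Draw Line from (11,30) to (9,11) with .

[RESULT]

.                                         
 .                                        
 .       #                                
  .       ##                  **          
   .        ##            ****            
   .          ##       ***                
    .           ## ****                   
                ***                       
            ****   ##                     
          *.....     ##                   
                ..........                
                         #.....           
                           #              
                                          
                                          
                                          
                                          
                                          
                                          
                                          
                                          


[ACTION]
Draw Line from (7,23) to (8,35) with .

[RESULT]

.                                         
 .                                        
 .       #                                
  .       ##                  **          
   .        ##            ****            
   .          ##       ***                
    .           ## ****                   
                ***    .......            
            ****   ##         ......      
          *.....     ##                   
                ..........                
                         #.....           
                           #              
                                          
                                          
                                          
                                          
                                          
                                          
                                          
                                          


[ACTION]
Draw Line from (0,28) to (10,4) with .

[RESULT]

.                          ..             
 .                       ..               
 .       #            ...                 
  .       ##        ..        **          
   .        ##    ..      ****            
   .          #...     ***                
    .        .. ## ****                   
          ...   ***    .......            
        ..  ****   ##         ......      
      ..  *.....     ##                   
    ..          ..........                
                         #.....           
                           #              
                                          
                                          
                                          
                                          
                                          
                                          
                                          
                                          


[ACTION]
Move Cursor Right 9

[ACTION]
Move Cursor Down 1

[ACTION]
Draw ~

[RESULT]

.                          ..             
 .       ~               ..               
 .       #            ...                 
  .       ##        ..        **          
   .        ##    ..      ****            
   .          #...     ***                
    .        .. ## ****                   
          ...   ***    .......            
        ..  ****   ##         ......      
      ..  *.....     ##                   
    ..          ..........                
                         #.....           
                           #              
                                          
                                          
                                          
                                          
                                          
                                          
                                          
                                          


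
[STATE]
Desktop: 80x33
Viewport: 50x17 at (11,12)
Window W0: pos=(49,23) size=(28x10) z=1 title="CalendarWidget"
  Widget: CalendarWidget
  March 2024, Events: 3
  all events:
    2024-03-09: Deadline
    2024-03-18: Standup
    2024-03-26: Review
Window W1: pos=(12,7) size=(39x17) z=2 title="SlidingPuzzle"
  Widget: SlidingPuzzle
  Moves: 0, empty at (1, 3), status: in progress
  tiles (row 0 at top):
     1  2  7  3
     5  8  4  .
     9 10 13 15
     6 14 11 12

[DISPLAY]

 ┃├────┼────┼────┼────┤                ┃          
 ┃│  5 │  8 │  4 │    │                ┃          
 ┃├────┼────┼────┼────┤                ┃          
 ┃│  9 │ 10 │ 13 │ 15 │                ┃          
 ┃├────┼────┼────┼────┤                ┃          
 ┃│  6 │ 14 │ 11 │ 12 │                ┃          
 ┃└────┴────┴────┴────┘                ┃          
 ┃Moves: 0                             ┃          
 ┃                                     ┃          
 ┃                                     ┃          
 ┃                                     ┃          
 ┗━━━━━━━━━━━━━━━━━━━━━━━━━━━━━━━━━━━━━┛━━━━━━━━━━
                                      ┃ CalendarWi
                                      ┠───────────
                                      ┃        Mar
                                      ┃Mo Tu We Th
                                      ┃           


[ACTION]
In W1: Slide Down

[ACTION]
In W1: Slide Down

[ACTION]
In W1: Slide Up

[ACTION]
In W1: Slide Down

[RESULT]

 ┃├────┼────┼────┼────┤                ┃          
 ┃│  5 │  8 │  4 │  3 │                ┃          
 ┃├────┼────┼────┼────┤                ┃          
 ┃│  9 │ 10 │ 13 │ 15 │                ┃          
 ┃├────┼────┼────┼────┤                ┃          
 ┃│  6 │ 14 │ 11 │ 12 │                ┃          
 ┃└────┴────┴────┴────┘                ┃          
 ┃Moves: 3                             ┃          
 ┃                                     ┃          
 ┃                                     ┃          
 ┃                                     ┃          
 ┗━━━━━━━━━━━━━━━━━━━━━━━━━━━━━━━━━━━━━┛━━━━━━━━━━
                                      ┃ CalendarWi
                                      ┠───────────
                                      ┃        Mar
                                      ┃Mo Tu We Th
                                      ┃           


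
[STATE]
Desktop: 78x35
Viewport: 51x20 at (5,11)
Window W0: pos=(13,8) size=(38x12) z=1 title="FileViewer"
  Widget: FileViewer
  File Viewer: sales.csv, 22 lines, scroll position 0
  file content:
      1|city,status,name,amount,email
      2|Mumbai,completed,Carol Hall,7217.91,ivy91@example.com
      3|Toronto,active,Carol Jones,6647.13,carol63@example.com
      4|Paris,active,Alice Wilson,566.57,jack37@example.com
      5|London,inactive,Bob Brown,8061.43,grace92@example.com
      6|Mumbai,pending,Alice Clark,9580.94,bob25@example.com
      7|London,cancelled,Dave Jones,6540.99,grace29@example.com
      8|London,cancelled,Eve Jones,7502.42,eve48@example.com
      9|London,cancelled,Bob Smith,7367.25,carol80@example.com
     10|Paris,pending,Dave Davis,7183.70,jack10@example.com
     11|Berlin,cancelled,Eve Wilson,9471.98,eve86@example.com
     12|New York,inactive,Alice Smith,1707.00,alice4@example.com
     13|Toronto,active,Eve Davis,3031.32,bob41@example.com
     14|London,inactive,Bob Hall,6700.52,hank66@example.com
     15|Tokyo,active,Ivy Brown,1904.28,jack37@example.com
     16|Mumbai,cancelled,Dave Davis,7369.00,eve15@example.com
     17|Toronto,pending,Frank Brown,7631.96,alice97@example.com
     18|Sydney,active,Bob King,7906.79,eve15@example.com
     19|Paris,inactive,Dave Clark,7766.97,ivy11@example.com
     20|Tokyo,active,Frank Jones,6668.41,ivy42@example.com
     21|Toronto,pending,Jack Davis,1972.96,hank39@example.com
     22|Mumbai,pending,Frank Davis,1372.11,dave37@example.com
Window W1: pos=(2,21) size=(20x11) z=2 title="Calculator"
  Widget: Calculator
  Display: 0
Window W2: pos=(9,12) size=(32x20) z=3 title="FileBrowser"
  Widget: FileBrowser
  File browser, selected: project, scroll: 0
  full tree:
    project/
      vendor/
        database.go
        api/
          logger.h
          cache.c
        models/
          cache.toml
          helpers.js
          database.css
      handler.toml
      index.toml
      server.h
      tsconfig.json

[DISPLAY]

        ┃city,status,name,amount,email      ▲┃     
    ┏━━━━━━━━━━━━━━━━━━━━━━━━━━━━━━┓,7217.91█┃     
    ┃ FileBrowser                  ┃6647.13,░┃     
    ┠──────────────────────────────┨66.57,ja░┃     
    ┃> [-] project/                ┃061.43,g░┃     
    ┃    [+] vendor/               ┃9580.94,░┃     
    ┃    handler.toml              ┃,6540.99░┃     
    ┃    index.toml                ┃7502.42,▼┃     
    ┃    server.h                  ┃━━━━━━━━━┛     
    ┃    tsconfig.json             ┃               
━━━━┃                              ┃               
alcu┃                              ┃               
────┃                              ┃               
    ┃                              ┃               
──┬─┃                              ┃               
7 │ ┃                              ┃               
──┼─┃                              ┃               
4 │ ┃                              ┃               
──┼─┃                              ┃               
1 │ ┃                              ┃               


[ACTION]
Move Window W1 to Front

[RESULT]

        ┃city,status,name,amount,email      ▲┃     
    ┏━━━━━━━━━━━━━━━━━━━━━━━━━━━━━━┓,7217.91█┃     
    ┃ FileBrowser                  ┃6647.13,░┃     
    ┠──────────────────────────────┨66.57,ja░┃     
    ┃> [-] project/                ┃061.43,g░┃     
    ┃    [+] vendor/               ┃9580.94,░┃     
    ┃    handler.toml              ┃,6540.99░┃     
    ┃    index.toml                ┃7502.42,▼┃     
    ┃    server.h                  ┃━━━━━━━━━┛     
    ┃    tsconfig.json             ┃               
━━━━━━━━━━━━━━━━┓                  ┃               
alculator       ┃                  ┃               
────────────────┨                  ┃               
               0┃                  ┃               
──┬───┬───┬───┐ ┃                  ┃               
7 │ 8 │ 9 │ ÷ │ ┃                  ┃               
──┼───┼───┼───┤ ┃                  ┃               
4 │ 5 │ 6 │ × │ ┃                  ┃               
──┼───┼───┼───┤ ┃                  ┃               
1 │ 2 │ 3 │ - │ ┃                  ┃               


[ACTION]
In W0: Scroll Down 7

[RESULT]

        ┃London,cancelled,Eve Jones,7502.42,▲┃     
    ┏━━━━━━━━━━━━━━━━━━━━━━━━━━━━━━┓7367.25,░┃     
    ┃ FileBrowser                  ┃83.70,ja░┃     
    ┠──────────────────────────────┨,9471.98░┃     
    ┃> [-] project/                ┃th,1707.█┃     
    ┃    [+] vendor/               ┃31.32,bo░┃     
    ┃    handler.toml              ┃00.52,ha░┃     
    ┃    index.toml                ┃.28,jack▼┃     
    ┃    server.h                  ┃━━━━━━━━━┛     
    ┃    tsconfig.json             ┃               
━━━━━━━━━━━━━━━━┓                  ┃               
alculator       ┃                  ┃               
────────────────┨                  ┃               
               0┃                  ┃               
──┬───┬───┬───┐ ┃                  ┃               
7 │ 8 │ 9 │ ÷ │ ┃                  ┃               
──┼───┼───┼───┤ ┃                  ┃               
4 │ 5 │ 6 │ × │ ┃                  ┃               
──┼───┼───┼───┤ ┃                  ┃               
1 │ 2 │ 3 │ - │ ┃                  ┃               


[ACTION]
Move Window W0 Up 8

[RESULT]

        ┗━━━━━━━━━━━━━━━━━━━━━━━━━━━━━━━━━━━━┛     
    ┏━━━━━━━━━━━━━━━━━━━━━━━━━━━━━━┓               
    ┃ FileBrowser                  ┃               
    ┠──────────────────────────────┨               
    ┃> [-] project/                ┃               
    ┃    [+] vendor/               ┃               
    ┃    handler.toml              ┃               
    ┃    index.toml                ┃               
    ┃    server.h                  ┃               
    ┃    tsconfig.json             ┃               
━━━━━━━━━━━━━━━━┓                  ┃               
alculator       ┃                  ┃               
────────────────┨                  ┃               
               0┃                  ┃               
──┬───┬───┬───┐ ┃                  ┃               
7 │ 8 │ 9 │ ÷ │ ┃                  ┃               
──┼───┼───┼───┤ ┃                  ┃               
4 │ 5 │ 6 │ × │ ┃                  ┃               
──┼───┼───┼───┤ ┃                  ┃               
1 │ 2 │ 3 │ - │ ┃                  ┃               


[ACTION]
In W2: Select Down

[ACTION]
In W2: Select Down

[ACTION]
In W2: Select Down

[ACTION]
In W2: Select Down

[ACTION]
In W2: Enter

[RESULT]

        ┗━━━━━━━━━━━━━━━━━━━━━━━━━━━━━━━━━━━━┛     
    ┏━━━━━━━━━━━━━━━━━━━━━━━━━━━━━━┓               
    ┃ FileBrowser                  ┃               
    ┠──────────────────────────────┨               
    ┃  [-] project/                ┃               
    ┃    [+] vendor/               ┃               
    ┃    handler.toml              ┃               
    ┃    index.toml                ┃               
    ┃  > server.h                  ┃               
    ┃    tsconfig.json             ┃               
━━━━━━━━━━━━━━━━┓                  ┃               
alculator       ┃                  ┃               
────────────────┨                  ┃               
               0┃                  ┃               
──┬───┬───┬───┐ ┃                  ┃               
7 │ 8 │ 9 │ ÷ │ ┃                  ┃               
──┼───┼───┼───┤ ┃                  ┃               
4 │ 5 │ 6 │ × │ ┃                  ┃               
──┼───┼───┼───┤ ┃                  ┃               
1 │ 2 │ 3 │ - │ ┃                  ┃               


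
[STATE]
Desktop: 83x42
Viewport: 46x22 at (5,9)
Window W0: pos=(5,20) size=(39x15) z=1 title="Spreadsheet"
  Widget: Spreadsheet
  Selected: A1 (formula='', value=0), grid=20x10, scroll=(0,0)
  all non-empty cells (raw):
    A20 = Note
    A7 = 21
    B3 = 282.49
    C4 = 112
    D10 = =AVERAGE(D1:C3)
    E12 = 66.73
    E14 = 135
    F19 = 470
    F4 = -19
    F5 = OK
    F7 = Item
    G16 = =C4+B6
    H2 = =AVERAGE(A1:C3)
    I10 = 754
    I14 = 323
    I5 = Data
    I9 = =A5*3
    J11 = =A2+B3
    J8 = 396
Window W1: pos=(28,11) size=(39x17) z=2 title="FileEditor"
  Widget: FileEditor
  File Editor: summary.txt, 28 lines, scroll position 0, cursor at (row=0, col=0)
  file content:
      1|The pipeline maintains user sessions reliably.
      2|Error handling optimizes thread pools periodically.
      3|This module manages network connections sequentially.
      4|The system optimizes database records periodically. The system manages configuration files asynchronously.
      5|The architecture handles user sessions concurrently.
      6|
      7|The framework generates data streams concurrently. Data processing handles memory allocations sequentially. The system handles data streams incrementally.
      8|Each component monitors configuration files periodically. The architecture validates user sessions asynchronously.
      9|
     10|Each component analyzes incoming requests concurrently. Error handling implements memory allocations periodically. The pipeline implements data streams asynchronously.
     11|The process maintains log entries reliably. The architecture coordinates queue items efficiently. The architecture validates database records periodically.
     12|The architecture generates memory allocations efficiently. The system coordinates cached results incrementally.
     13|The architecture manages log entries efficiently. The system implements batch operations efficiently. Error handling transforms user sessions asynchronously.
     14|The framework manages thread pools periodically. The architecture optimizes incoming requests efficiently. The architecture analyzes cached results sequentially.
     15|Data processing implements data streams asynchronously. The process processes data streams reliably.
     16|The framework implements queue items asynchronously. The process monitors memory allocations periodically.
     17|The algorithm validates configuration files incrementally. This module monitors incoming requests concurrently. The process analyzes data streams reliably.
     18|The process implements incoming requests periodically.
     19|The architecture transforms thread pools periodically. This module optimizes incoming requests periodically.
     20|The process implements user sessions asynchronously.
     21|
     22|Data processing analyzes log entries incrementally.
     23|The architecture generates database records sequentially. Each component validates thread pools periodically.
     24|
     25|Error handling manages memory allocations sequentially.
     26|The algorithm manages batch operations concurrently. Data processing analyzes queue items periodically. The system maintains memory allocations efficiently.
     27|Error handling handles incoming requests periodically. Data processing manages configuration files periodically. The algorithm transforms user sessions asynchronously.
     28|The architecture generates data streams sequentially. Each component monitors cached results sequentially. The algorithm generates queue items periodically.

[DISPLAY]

                                              
                                              
                       ┏━━━━━━━━━━━━━━━━━━━━━━
                       ┃ FileEditor           
                       ┠──────────────────────
                       ┃█he pipeline maintains
                       ┃Error handling optimiz
                       ┃This module manages ne
                       ┃The system optimizes d
                       ┃The architecture handl
                       ┃                      
┏━━━━━━━━━━━━━━━━━━━━━━┃The framework generate
┃ Spreadsheet          ┃Each component monitor
┠──────────────────────┃                      
┃A1:                   ┃Each component analyze
┃       A       B      ┃The process maintains 
┃----------------------┃The architecture gener
┃  1      [0]       0  ┃The architecture manag
┃  2        0       0  ┗━━━━━━━━━━━━━━━━━━━━━━
┃  3        0  282.49       0       0 ┃       
┃  4        0       0     112       0 ┃       
┃  5        0       0       0       0 ┃       


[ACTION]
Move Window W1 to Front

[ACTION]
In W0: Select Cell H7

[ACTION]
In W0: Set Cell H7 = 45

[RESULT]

                                              
                                              
                       ┏━━━━━━━━━━━━━━━━━━━━━━
                       ┃ FileEditor           
                       ┠──────────────────────
                       ┃█he pipeline maintains
                       ┃Error handling optimiz
                       ┃This module manages ne
                       ┃The system optimizes d
                       ┃The architecture handl
                       ┃                      
┏━━━━━━━━━━━━━━━━━━━━━━┃The framework generate
┃ Spreadsheet          ┃Each component monitor
┠──────────────────────┃                      
┃H7: 45                ┃Each component analyze
┃       A       B      ┃The process maintains 
┃----------------------┃The architecture gener
┃  1        0       0  ┃The architecture manag
┃  2        0       0  ┗━━━━━━━━━━━━━━━━━━━━━━
┃  3        0  282.49       0       0 ┃       
┃  4        0       0     112       0 ┃       
┃  5        0       0       0       0 ┃       


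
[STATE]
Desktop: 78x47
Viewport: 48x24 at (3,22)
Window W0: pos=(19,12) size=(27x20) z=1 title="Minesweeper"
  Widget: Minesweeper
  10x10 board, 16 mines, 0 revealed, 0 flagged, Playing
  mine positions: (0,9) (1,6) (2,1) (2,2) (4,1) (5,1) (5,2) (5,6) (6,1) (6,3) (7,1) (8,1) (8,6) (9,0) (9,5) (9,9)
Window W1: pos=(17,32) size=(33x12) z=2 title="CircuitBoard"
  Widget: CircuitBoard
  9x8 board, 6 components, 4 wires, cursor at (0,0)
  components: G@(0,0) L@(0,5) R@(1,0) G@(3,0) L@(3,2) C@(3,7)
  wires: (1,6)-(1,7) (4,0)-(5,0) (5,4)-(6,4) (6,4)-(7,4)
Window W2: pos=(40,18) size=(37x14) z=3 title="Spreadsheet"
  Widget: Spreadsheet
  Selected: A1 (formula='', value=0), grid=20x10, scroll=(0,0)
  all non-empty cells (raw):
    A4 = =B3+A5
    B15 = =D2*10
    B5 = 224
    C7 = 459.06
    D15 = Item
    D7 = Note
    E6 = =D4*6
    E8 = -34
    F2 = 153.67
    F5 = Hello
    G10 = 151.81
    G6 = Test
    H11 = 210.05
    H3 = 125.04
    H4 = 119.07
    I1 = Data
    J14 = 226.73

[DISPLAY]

                ┃■■■■■■■■■■          ┃       A  
                ┃■■■■■■■■■■          ┃----------
                ┃■■■■■■■■■■          ┃  1      [
                ┃                    ┃  2       
                ┃                    ┃  3       
                ┃                    ┃  4       
                ┃                    ┃  5       
                ┃                    ┃  6       
                ┃                    ┃  7       
                ┗━━━━━━━━━━━━━━━━━━━━┗━━━━━━━━━━
              ┏━━━━━━━━━━━━━━━━━━━━━━━━━━━━━━━┓ 
              ┃ CircuitBoard                  ┃ 
              ┠───────────────────────────────┨ 
              ┃   0 1 2 3 4 5 6 7 8           ┃ 
              ┃0  [G]                  L      ┃ 
              ┃                               ┃ 
              ┃1   R                       · ─┃ 
              ┃                               ┃ 
              ┃2                              ┃ 
              ┃                               ┃ 
              ┃3   G       L                  ┃ 
              ┗━━━━━━━━━━━━━━━━━━━━━━━━━━━━━━━┛ 
                                                
                                                


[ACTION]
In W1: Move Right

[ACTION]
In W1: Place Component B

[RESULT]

                ┃■■■■■■■■■■          ┃       A  
                ┃■■■■■■■■■■          ┃----------
                ┃■■■■■■■■■■          ┃  1      [
                ┃                    ┃  2       
                ┃                    ┃  3       
                ┃                    ┃  4       
                ┃                    ┃  5       
                ┃                    ┃  6       
                ┃                    ┃  7       
                ┗━━━━━━━━━━━━━━━━━━━━┗━━━━━━━━━━
              ┏━━━━━━━━━━━━━━━━━━━━━━━━━━━━━━━┓ 
              ┃ CircuitBoard                  ┃ 
              ┠───────────────────────────────┨ 
              ┃   0 1 2 3 4 5 6 7 8           ┃ 
              ┃0   G  [B]              L      ┃ 
              ┃                               ┃ 
              ┃1   R                       · ─┃ 
              ┃                               ┃ 
              ┃2                              ┃ 
              ┃                               ┃ 
              ┃3   G       L                  ┃ 
              ┗━━━━━━━━━━━━━━━━━━━━━━━━━━━━━━━┛ 
                                                
                                                


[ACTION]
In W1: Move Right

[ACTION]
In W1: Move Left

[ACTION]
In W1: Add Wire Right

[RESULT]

                ┃■■■■■■■■■■          ┃       A  
                ┃■■■■■■■■■■          ┃----------
                ┃■■■■■■■■■■          ┃  1      [
                ┃                    ┃  2       
                ┃                    ┃  3       
                ┃                    ┃  4       
                ┃                    ┃  5       
                ┃                    ┃  6       
                ┃                    ┃  7       
                ┗━━━━━━━━━━━━━━━━━━━━┗━━━━━━━━━━
              ┏━━━━━━━━━━━━━━━━━━━━━━━━━━━━━━━┓ 
              ┃ CircuitBoard                  ┃ 
              ┠───────────────────────────────┨ 
              ┃   0 1 2 3 4 5 6 7 8           ┃ 
              ┃0   G  [B]─ ·           L      ┃ 
              ┃                               ┃ 
              ┃1   R                       · ─┃ 
              ┃                               ┃ 
              ┃2                              ┃ 
              ┃                               ┃ 
              ┃3   G       L                  ┃ 
              ┗━━━━━━━━━━━━━━━━━━━━━━━━━━━━━━━┛ 
                                                
                                                
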